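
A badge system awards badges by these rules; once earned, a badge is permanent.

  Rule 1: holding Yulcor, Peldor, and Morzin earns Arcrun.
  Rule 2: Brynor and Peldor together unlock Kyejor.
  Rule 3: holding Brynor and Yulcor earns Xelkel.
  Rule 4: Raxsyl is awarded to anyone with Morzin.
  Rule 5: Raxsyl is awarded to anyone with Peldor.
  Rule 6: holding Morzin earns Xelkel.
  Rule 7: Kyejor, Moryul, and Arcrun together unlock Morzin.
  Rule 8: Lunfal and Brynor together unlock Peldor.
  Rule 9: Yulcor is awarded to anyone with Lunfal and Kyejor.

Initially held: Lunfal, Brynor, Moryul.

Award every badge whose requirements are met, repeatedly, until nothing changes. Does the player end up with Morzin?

No

Morzin would need Kyejor, Moryul, and Arcrun (Rule 7), but Arcrun is never earned.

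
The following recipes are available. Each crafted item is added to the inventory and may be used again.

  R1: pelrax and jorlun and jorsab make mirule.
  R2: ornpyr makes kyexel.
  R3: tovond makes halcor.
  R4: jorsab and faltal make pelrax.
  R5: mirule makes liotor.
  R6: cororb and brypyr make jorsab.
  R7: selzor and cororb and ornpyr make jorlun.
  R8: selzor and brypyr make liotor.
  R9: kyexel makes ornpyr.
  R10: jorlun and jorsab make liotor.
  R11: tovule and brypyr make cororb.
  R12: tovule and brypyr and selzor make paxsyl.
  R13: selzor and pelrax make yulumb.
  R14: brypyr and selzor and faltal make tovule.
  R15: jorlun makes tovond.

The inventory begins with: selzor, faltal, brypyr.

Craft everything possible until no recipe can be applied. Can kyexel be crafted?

No

kyexel would need ornpyr (R2), but ornpyr is never obtained.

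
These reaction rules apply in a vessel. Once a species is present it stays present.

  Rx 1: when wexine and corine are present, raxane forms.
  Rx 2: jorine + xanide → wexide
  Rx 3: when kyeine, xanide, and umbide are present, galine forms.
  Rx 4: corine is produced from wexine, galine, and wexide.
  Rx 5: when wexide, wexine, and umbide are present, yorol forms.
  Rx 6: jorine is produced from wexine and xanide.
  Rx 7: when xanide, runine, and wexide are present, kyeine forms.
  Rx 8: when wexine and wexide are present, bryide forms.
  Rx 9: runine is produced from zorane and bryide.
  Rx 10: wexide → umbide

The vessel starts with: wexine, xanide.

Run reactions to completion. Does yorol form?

Yes

wexine and xanide present → jorine forms (Rx 6).
jorine and xanide present → wexide forms (Rx 2).
wexide present → umbide forms (Rx 10).
wexide, wexine, and umbide present → yorol forms (Rx 5).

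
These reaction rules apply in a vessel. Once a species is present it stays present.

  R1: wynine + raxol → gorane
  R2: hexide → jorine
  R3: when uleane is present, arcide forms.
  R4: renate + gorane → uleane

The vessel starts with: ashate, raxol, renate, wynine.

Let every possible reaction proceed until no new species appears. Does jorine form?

No

jorine would need hexide (R2), but hexide never forms.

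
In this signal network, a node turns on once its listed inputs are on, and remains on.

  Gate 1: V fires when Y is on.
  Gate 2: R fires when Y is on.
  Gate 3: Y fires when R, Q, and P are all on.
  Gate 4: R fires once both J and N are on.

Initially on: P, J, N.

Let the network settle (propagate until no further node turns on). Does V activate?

No

V would need Y (Gate 1), but Y never turns on.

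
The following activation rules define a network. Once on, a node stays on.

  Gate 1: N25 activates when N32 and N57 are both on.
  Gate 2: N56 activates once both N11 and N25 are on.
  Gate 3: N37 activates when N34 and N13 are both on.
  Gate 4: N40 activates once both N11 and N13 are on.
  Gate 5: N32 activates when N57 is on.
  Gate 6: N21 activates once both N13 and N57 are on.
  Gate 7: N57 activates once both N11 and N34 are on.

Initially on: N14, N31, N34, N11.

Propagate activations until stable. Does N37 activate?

No

N37 would need N34 and N13 (Gate 3), but N13 never turns on.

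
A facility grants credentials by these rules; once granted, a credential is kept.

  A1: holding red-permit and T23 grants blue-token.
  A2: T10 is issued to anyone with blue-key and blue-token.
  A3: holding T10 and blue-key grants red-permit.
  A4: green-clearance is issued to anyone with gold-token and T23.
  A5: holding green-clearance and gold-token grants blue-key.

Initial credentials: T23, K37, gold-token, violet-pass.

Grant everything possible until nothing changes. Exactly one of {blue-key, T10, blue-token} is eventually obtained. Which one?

Holding gold-token and T23 grants green-clearance (A4).
Holding green-clearance and gold-token grants blue-key (A5).
blue-token would need red-permit and T23 (A1), but red-permit is never granted. T10 would need blue-key and blue-token (A2), but blue-token is never granted.

blue-key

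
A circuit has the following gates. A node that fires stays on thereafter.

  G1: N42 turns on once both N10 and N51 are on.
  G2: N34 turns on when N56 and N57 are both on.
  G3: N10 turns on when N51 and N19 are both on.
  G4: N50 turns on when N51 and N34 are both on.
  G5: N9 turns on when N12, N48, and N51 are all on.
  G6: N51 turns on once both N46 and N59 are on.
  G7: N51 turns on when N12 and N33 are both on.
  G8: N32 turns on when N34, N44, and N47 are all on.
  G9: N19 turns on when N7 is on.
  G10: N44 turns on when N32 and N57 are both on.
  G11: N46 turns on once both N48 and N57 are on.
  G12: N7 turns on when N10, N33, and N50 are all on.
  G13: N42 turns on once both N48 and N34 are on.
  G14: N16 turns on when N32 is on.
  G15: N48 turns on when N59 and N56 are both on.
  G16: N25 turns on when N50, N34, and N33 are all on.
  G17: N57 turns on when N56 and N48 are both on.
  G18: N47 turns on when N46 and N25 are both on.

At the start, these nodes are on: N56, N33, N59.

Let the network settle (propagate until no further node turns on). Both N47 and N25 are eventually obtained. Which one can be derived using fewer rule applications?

N25: G15: N59 and N56 on → N48 on. G17: N56 and N48 on → N57 on. N48 and N57 are on, so N46 turns on (G11). N56 and N57 are on, so N34 turns on (G2). G6: N46 and N59 on → N51 on. N51 and N34 are on, so N50 turns on (G4). G16: N50, N34, and N33 on → N25 on. [7 rule applications]
N47: N59 and N56 are on, so N48 turns on (G15). N56 and N48 are on, so N57 turns on (G17). G11: N48 and N57 on → N46 on. G2: N56 and N57 on → N34 on. N46 and N59 are on, so N51 turns on (G6). G4: N51 and N34 on → N50 on. G16: N50, N34, and N33 on → N25 on. G18: N46 and N25 on → N47 on. [8 rule applications]
N25 needs fewer.

N25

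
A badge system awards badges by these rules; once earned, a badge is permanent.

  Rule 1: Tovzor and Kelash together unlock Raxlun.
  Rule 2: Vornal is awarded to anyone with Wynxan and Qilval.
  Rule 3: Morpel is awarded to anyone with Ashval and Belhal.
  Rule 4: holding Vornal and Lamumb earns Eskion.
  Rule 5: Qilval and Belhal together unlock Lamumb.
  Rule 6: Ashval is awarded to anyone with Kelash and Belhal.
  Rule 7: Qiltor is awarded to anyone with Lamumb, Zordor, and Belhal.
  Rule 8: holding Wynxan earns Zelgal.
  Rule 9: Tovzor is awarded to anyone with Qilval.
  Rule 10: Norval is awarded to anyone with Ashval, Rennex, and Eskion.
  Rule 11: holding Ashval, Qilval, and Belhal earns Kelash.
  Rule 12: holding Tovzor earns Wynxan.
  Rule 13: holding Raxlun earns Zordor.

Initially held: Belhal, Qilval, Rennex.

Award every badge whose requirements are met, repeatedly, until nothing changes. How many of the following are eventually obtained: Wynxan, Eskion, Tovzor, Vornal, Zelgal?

With Qilval, Tovzor is earned (Rule 9).
With Qilval and Belhal, Lamumb is earned (Rule 5).
With Tovzor, Wynxan is earned (Rule 12).
With Wynxan and Qilval, Vornal is earned (Rule 2).
With Wynxan, Zelgal is earned (Rule 8).
With Vornal and Lamumb, Eskion is earned (Rule 4).
Wynxan: reached.
Eskion: reached.
Tovzor: reached.
Vornal: reached.
Zelgal: reached.
All 5 are reached.

5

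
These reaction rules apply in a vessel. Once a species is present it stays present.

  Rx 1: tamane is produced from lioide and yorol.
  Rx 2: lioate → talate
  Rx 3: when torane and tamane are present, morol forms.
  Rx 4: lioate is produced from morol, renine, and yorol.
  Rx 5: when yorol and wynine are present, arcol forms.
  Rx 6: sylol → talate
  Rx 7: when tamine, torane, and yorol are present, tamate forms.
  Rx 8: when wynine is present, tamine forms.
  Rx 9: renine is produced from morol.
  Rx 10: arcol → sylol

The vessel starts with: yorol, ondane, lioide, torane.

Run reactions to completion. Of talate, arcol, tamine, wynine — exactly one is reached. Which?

lioide and yorol present → tamane forms (Rx 1).
torane and tamane present → morol forms (Rx 3).
morol present → renine forms (Rx 9).
morol, renine, and yorol present → lioate forms (Rx 4).
lioate present → talate forms (Rx 2).
tamine would need wynine (Rx 8), but wynine never forms. No rule produces wynine, and it is not given. arcol would need yorol and wynine (Rx 5), but wynine never forms.

talate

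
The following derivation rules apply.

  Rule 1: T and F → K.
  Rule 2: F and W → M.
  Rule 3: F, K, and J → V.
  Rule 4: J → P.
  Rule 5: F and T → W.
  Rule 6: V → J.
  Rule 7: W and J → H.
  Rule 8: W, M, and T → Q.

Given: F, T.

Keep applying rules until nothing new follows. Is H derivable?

No

H would need W and J (Rule 7), but J is never established.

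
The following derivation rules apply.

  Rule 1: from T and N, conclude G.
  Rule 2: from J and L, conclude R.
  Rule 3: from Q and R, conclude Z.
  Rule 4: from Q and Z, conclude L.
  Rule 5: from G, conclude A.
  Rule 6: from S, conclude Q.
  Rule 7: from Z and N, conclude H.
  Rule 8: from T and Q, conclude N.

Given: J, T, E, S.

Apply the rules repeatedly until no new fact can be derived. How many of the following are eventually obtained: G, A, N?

S holds, so Q follows (Rule 6).
From T and Q, Rule 8 gives N.
From T and N, Rule 1 gives G.
From G, Rule 5 gives A.
G: reached.
A: reached.
N: reached.
All 3 are reached.

3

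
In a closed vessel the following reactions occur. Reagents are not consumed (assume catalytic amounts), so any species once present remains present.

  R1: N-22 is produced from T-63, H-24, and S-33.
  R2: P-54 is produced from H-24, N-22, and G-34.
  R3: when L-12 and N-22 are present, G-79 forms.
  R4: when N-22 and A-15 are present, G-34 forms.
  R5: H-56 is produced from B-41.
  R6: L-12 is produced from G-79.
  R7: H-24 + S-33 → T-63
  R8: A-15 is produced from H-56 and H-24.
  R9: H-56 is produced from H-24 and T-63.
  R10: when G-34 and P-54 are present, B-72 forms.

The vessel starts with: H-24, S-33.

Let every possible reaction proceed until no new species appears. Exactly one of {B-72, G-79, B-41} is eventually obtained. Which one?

H-24 and S-33 present → T-63 forms (R7).
T-63, H-24, and S-33 present → N-22 forms (R1).
H-24 and T-63 present → H-56 forms (R9).
H-56 and H-24 present → A-15 forms (R8).
N-22 and A-15 present → G-34 forms (R4).
H-24, N-22, and G-34 present → P-54 forms (R2).
G-34 and P-54 present → B-72 forms (R10).
G-79 would need L-12 and N-22 (R3), but L-12 never forms. No rule produces B-41, and it is not given.

B-72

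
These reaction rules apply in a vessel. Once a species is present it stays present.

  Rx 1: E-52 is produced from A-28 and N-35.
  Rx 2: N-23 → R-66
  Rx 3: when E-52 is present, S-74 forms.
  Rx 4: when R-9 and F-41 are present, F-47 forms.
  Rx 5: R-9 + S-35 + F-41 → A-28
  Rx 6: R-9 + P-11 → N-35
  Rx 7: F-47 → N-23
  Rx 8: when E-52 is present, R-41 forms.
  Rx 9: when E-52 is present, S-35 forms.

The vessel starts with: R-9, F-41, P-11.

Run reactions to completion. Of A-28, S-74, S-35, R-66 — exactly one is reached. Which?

R-9 and F-41 present → F-47 forms (Rx 4).
F-47 present → N-23 forms (Rx 7).
N-23 present → R-66 forms (Rx 2).
A-28 would need R-9, S-35, and F-41 (Rx 5), but S-35 never forms. S-74 would need E-52 (Rx 3), but E-52 never forms. S-35 would need E-52 (Rx 9), but E-52 never forms.

R-66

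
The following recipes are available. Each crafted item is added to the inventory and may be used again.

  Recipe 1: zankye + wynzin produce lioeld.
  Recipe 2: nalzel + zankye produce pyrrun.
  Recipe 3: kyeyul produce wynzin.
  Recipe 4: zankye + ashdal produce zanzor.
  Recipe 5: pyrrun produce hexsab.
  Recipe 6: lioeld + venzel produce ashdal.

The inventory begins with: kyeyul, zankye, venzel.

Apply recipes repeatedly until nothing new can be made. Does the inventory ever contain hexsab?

hexsab would need pyrrun (Recipe 5), but pyrrun is never obtained.

No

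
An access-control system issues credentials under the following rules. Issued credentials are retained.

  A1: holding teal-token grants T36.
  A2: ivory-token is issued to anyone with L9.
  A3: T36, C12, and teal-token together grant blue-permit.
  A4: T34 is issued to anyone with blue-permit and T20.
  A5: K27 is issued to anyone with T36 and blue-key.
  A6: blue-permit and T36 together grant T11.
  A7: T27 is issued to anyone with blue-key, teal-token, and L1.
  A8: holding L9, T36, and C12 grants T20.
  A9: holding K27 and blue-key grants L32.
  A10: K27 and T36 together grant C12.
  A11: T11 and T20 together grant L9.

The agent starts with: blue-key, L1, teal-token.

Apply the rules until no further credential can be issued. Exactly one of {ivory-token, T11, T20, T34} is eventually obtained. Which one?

Holding teal-token grants T36 (A1).
Holding T36 and blue-key grants K27 (A5).
Holding K27 and T36 grants C12 (A10).
Holding T36, C12, and teal-token grants blue-permit (A3).
Holding blue-permit and T36 grants T11 (A6).
T20 would need L9, T36, and C12 (A8), but L9 is never granted. ivory-token would need L9 (A2), but L9 is never granted. T34 would need blue-permit and T20 (A4), but T20 is never granted.

T11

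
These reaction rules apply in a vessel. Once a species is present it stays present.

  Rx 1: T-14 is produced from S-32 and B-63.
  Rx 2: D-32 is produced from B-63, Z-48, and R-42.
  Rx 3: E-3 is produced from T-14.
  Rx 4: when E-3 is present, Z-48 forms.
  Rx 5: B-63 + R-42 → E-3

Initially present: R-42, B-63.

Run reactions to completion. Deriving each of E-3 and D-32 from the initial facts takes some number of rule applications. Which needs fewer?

E-3

E-3: B-63 and R-42 present → E-3 forms (Rx 5). [1 rule application]
D-32: B-63 and R-42 present → E-3 forms (Rx 5). E-3 present → Z-48 forms (Rx 4). B-63, Z-48, and R-42 present → D-32 forms (Rx 2). [3 rule applications]
E-3 needs fewer.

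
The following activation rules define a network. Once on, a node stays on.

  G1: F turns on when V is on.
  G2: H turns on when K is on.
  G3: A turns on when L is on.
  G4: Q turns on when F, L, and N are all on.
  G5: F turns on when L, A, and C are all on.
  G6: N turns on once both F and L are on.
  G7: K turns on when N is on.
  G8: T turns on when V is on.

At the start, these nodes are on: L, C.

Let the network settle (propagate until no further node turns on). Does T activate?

T would need V (G8), but V never turns on.

No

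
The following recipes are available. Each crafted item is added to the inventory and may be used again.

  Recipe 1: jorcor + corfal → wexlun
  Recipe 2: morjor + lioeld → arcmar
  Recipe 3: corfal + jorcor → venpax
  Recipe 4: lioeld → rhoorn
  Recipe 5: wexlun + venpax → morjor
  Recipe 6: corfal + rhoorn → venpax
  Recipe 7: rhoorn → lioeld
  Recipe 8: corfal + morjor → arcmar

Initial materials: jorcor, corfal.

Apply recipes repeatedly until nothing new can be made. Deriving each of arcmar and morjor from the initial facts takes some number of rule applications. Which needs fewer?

morjor: Using Recipe 1, jorcor and corfal make wexlun. Using Recipe 3, corfal and jorcor make venpax. Using Recipe 5, wexlun and venpax make morjor. [3 rule applications]
arcmar: Using Recipe 1, jorcor and corfal make wexlun. corfal + jorcor → venpax (Recipe 3). Using Recipe 5, wexlun and venpax make morjor. Using Recipe 8, corfal and morjor make arcmar. [4 rule applications]
morjor needs fewer.

morjor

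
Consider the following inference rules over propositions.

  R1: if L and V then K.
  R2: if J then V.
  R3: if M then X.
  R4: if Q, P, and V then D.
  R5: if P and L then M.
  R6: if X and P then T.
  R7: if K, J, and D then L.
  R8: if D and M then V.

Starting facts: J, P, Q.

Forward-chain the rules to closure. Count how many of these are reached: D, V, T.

From J, R2 gives V.
Q, P, and V hold, so D follows (R4).
D: reached.
V: reached.
T would need X and P (R6), but X is never established.
Reached: D and V — 2 of the 3.

2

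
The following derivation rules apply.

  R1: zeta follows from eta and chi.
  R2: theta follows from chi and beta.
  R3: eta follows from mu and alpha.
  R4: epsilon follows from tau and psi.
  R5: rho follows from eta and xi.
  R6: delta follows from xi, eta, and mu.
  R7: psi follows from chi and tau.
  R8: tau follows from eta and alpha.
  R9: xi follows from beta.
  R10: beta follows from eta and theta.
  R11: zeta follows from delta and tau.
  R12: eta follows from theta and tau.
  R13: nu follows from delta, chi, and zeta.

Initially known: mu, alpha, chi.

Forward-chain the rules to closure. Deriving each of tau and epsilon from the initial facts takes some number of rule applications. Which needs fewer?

tau: From mu and alpha, R3 gives eta. eta and alpha hold, so tau follows (R8). [2 rule applications]
epsilon: From mu and alpha, R3 gives eta. eta and alpha hold, so tau follows (R8). chi and tau hold, so psi follows (R7). tau and psi hold, so epsilon follows (R4). [4 rule applications]
tau needs fewer.

tau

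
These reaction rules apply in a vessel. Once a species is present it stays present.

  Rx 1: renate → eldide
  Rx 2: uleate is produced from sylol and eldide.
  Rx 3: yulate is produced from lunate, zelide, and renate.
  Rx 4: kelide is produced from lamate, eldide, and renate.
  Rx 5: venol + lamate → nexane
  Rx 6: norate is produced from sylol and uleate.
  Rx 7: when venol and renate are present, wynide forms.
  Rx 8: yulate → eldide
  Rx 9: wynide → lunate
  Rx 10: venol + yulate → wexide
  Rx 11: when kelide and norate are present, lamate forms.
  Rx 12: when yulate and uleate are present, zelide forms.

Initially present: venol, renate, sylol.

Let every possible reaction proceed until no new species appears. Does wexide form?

wexide would need venol and yulate (Rx 10), but yulate never forms.

No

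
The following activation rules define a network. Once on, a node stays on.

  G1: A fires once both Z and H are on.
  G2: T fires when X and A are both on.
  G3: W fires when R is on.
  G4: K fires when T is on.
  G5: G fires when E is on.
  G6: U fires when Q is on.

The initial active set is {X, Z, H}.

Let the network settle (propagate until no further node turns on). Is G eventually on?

G would need E (G5), but E never turns on.

No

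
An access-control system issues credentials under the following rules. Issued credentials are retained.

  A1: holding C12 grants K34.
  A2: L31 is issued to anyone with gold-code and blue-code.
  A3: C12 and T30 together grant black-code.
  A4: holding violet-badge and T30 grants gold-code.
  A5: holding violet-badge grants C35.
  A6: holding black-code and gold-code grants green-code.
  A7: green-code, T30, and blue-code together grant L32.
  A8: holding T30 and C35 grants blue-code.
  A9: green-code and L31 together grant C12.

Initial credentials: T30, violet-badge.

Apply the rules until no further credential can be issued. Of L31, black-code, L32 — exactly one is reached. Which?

Holding violet-badge and T30 grants gold-code (A4).
Holding violet-badge grants C35 (A5).
Holding T30 and C35 grants blue-code (A8).
Holding gold-code and blue-code grants L31 (A2).
black-code would need C12 and T30 (A3), but C12 is never granted. L32 would need green-code, T30, and blue-code (A7), but green-code is never granted.

L31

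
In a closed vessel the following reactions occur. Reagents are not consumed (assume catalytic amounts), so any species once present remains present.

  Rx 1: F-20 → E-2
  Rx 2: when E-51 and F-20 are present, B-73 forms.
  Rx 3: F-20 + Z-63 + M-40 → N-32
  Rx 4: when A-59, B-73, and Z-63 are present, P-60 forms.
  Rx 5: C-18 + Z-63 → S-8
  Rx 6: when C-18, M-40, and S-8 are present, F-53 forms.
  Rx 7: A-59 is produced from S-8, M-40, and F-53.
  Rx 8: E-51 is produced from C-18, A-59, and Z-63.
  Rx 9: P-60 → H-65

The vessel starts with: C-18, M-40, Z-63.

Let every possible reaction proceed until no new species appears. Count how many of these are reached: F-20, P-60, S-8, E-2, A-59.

2

C-18 and Z-63 present → S-8 forms (Rx 5).
C-18, M-40, and S-8 present → F-53 forms (Rx 6).
S-8, M-40, and F-53 present → A-59 forms (Rx 7).
No rule produces F-20, and it is not given.
P-60 would need A-59, B-73, and Z-63 (Rx 4), but B-73 never forms.
S-8: reached.
E-2 would need F-20 (Rx 1), but F-20 never forms.
A-59: reached.
Reached: S-8 and A-59 — 2 of the 5.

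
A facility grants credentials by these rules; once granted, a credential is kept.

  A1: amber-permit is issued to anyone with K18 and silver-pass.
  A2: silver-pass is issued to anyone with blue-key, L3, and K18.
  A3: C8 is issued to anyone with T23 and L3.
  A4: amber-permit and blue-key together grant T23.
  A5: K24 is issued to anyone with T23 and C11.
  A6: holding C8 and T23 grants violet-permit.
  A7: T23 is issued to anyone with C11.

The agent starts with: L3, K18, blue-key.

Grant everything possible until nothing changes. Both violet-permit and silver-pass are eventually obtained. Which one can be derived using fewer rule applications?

silver-pass: Holding blue-key, L3, and K18 grants silver-pass (A2). [1 rule application]
violet-permit: Holding blue-key, L3, and K18 grants silver-pass (A2). Holding K18 and silver-pass grants amber-permit (A1). Holding amber-permit and blue-key grants T23 (A4). Holding T23 and L3 grants C8 (A3). Holding C8 and T23 grants violet-permit (A6). [5 rule applications]
silver-pass needs fewer.

silver-pass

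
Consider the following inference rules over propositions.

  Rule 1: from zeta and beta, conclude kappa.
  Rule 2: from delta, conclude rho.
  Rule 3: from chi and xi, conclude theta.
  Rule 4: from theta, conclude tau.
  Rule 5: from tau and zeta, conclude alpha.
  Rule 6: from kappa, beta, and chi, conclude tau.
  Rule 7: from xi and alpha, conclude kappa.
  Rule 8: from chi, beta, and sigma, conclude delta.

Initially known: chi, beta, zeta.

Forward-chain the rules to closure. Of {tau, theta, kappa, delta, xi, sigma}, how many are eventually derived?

zeta and beta hold, so kappa follows (Rule 1).
From kappa, beta, and chi, Rule 6 gives tau.
tau: reached.
theta would need chi and xi (Rule 3), but xi is never established.
kappa: reached.
delta would need chi, beta, and sigma (Rule 8), but sigma is never established.
No rule produces xi, and it is not given.
No rule produces sigma, and it is not given.
Reached: tau and kappa — 2 of the 6.

2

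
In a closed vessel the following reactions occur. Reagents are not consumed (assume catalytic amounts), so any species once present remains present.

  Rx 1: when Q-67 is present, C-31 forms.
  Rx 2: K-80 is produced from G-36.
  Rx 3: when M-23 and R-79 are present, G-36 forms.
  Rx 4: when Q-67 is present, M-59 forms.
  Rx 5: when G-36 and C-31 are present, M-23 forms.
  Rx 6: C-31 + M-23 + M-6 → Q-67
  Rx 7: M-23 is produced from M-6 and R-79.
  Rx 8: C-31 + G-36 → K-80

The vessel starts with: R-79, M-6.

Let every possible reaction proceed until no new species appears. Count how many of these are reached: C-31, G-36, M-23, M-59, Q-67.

2

M-6 and R-79 present → M-23 forms (Rx 7).
M-23 and R-79 present → G-36 forms (Rx 3).
C-31 would need Q-67 (Rx 1), but Q-67 never forms.
G-36: reached.
M-23: reached.
M-59 would need Q-67 (Rx 4), but Q-67 never forms.
Q-67 would need C-31, M-23, and M-6 (Rx 6), but C-31 never forms.
Reached: G-36 and M-23 — 2 of the 5.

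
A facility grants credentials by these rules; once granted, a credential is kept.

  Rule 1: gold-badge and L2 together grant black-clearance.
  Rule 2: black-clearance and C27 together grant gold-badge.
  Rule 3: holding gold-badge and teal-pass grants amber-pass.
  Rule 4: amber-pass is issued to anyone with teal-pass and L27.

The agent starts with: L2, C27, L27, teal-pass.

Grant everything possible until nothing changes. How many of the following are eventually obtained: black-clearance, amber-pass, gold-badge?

Holding teal-pass and L27 grants amber-pass (Rule 4).
black-clearance would need gold-badge and L2 (Rule 1), but gold-badge is never granted.
amber-pass: reached.
gold-badge would need black-clearance and C27 (Rule 2), but black-clearance is never granted.
Reached: amber-pass — 1 of the 3.

1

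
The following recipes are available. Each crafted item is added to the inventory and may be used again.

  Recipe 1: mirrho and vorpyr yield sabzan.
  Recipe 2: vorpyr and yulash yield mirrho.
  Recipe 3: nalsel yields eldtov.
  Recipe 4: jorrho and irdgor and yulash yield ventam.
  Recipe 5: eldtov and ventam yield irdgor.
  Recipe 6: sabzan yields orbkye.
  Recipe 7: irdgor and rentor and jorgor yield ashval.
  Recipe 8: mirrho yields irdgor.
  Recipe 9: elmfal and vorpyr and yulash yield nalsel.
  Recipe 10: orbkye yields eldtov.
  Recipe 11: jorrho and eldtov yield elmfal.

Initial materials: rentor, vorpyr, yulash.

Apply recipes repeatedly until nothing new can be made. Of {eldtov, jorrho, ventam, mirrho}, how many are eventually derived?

vorpyr and yulash → mirrho (Recipe 2).
Using Recipe 1, mirrho and vorpyr make sabzan.
sabzan → orbkye (Recipe 6).
orbkye → eldtov (Recipe 10).
eldtov: reached.
No rule produces jorrho, and it is not given.
ventam would need jorrho, irdgor, and yulash (Recipe 4), but jorrho is never obtained.
mirrho: reached.
Reached: eldtov and mirrho — 2 of the 4.

2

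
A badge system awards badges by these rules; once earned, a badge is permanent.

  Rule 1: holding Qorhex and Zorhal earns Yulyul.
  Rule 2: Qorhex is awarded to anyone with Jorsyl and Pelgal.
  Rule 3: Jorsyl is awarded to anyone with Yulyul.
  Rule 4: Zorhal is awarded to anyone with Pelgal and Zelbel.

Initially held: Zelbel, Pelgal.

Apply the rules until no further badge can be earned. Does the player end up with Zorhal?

With Pelgal and Zelbel, Zorhal is earned (Rule 4).

Yes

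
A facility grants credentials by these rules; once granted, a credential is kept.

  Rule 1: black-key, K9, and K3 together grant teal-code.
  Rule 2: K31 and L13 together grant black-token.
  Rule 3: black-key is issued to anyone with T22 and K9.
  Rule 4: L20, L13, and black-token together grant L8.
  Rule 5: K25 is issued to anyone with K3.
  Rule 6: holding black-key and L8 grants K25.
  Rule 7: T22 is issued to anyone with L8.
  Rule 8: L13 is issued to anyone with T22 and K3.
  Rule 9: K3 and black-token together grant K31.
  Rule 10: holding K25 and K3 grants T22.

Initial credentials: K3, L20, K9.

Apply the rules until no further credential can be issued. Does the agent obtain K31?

K31 would need K3 and black-token (Rule 9), but black-token is never granted.

No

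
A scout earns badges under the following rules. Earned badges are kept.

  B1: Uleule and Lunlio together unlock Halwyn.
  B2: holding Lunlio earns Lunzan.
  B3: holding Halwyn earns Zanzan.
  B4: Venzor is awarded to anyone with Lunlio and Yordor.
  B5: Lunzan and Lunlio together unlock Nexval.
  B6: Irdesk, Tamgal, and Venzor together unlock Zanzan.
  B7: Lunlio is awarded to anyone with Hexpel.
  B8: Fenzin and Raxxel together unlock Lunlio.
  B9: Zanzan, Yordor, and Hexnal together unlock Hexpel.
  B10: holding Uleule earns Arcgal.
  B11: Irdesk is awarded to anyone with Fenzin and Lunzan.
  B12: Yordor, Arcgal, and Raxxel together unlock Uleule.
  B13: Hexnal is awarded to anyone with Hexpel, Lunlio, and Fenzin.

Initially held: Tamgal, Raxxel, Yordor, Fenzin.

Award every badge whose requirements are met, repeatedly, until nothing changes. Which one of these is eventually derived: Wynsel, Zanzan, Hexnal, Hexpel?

With Fenzin and Raxxel, Lunlio is earned (B8).
With Lunlio, Lunzan is earned (B2).
With Lunlio and Yordor, Venzor is earned (B4).
With Fenzin and Lunzan, Irdesk is earned (B11).
With Irdesk, Tamgal, and Venzor, Zanzan is earned (B6).
Hexnal would need Hexpel, Lunlio, and Fenzin (B13), but Hexpel is never earned. No rule produces Wynsel, and it is not given. Hexpel would need Zanzan, Yordor, and Hexnal (B9), but Hexnal is never earned.

Zanzan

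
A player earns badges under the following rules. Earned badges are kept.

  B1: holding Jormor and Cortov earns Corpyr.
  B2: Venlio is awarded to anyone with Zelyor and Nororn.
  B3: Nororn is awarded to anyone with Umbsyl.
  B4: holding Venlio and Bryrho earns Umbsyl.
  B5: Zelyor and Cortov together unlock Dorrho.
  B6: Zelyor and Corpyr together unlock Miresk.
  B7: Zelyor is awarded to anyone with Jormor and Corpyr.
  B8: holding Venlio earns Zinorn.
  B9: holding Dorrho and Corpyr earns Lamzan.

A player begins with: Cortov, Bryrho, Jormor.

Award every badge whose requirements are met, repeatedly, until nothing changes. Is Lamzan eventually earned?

With Jormor and Cortov, Corpyr is earned (B1).
With Jormor and Corpyr, Zelyor is earned (B7).
With Zelyor and Cortov, Dorrho is earned (B5).
With Dorrho and Corpyr, Lamzan is earned (B9).

Yes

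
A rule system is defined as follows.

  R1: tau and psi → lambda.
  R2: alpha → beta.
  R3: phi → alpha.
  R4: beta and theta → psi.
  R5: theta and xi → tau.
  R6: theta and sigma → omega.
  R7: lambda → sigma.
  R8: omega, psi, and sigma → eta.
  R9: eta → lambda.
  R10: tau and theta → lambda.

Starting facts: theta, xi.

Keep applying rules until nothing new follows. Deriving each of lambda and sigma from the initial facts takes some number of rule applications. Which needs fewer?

lambda

lambda: From theta and xi, R5 gives tau. From tau and theta, R10 gives lambda. [2 rule applications]
sigma: From theta and xi, R5 gives tau. From tau and theta, R10 gives lambda. From lambda, R7 gives sigma. [3 rule applications]
lambda needs fewer.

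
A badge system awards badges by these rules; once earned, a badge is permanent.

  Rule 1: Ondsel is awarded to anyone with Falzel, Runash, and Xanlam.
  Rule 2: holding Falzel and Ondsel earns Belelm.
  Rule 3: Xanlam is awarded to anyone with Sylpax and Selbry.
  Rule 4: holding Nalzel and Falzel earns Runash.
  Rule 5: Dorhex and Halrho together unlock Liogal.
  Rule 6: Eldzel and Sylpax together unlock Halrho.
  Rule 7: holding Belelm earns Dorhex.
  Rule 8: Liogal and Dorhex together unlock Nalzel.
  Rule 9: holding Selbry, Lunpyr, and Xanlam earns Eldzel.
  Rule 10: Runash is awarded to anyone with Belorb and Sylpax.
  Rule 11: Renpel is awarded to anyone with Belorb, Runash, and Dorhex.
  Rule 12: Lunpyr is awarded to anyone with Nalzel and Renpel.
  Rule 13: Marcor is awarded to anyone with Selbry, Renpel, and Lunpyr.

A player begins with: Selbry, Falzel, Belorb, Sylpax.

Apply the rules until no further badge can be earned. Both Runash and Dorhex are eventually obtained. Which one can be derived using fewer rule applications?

Runash

Runash: With Belorb and Sylpax, Runash is earned (Rule 10). [1 rule application]
Dorhex: With Sylpax and Selbry, Xanlam is earned (Rule 3). With Belorb and Sylpax, Runash is earned (Rule 10). With Falzel, Runash, and Xanlam, Ondsel is earned (Rule 1). With Falzel and Ondsel, Belelm is earned (Rule 2). With Belelm, Dorhex is earned (Rule 7). [5 rule applications]
Runash needs fewer.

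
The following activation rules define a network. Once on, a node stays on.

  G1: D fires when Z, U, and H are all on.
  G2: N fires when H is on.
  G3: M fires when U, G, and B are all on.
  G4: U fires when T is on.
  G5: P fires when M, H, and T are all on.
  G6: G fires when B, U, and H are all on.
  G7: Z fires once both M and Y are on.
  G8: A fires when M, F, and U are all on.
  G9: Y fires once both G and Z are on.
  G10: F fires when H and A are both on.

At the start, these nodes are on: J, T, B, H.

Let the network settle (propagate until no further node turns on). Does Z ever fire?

Z would need M and Y (G7), but Y never turns on.

No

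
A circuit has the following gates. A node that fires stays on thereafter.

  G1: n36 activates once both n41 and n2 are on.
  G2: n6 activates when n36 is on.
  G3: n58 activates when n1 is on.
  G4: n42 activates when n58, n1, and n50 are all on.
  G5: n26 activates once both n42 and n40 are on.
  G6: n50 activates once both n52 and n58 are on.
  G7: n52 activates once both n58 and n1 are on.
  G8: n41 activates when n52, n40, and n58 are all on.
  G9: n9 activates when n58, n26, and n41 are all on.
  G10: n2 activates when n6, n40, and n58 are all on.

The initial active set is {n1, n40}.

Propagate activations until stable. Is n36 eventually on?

n36 would need n41 and n2 (G1), but n2 never turns on.

No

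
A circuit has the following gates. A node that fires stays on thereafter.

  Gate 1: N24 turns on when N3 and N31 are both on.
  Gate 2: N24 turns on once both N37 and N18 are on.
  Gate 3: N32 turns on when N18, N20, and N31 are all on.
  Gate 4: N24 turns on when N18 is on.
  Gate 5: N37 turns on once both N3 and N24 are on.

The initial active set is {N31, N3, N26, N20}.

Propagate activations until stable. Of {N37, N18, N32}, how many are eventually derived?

1

Gate 1: N3 and N31 on → N24 on.
N3 and N24 are on, so N37 turns on (Gate 5).
N37: reached.
No rule produces N18, and it is not given.
N32 would need N18, N20, and N31 (Gate 3), but N18 never turns on.
Reached: N37 — 1 of the 3.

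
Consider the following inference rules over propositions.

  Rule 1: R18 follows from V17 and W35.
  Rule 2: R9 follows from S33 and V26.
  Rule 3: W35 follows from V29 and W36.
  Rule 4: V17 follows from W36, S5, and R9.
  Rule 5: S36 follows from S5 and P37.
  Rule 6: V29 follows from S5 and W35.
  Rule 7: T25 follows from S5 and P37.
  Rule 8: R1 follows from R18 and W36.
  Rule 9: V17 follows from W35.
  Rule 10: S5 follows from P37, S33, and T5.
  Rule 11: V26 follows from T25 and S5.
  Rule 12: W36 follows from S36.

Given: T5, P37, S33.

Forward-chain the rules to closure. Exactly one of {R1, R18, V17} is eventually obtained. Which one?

V17

P37, S33, and T5 hold, so S5 follows (Rule 10).
From S5 and P37, Rule 7 gives T25.
From S5 and P37, Rule 5 gives S36.
T25 and S5 hold, so V26 follows (Rule 11).
S36 holds, so W36 follows (Rule 12).
S33 and V26 hold, so R9 follows (Rule 2).
From W36, S5, and R9, Rule 4 gives V17.
R18 would need V17 and W35 (Rule 1), but W35 is never established. R1 would need R18 and W36 (Rule 8), but R18 is never established.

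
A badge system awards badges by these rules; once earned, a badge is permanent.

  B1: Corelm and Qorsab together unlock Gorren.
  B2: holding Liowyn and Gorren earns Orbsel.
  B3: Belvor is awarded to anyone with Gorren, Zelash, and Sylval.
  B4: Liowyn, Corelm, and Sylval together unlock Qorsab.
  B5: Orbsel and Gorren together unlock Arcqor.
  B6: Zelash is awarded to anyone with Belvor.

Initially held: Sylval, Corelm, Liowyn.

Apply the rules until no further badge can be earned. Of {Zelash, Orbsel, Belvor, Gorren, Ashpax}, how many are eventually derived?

With Liowyn, Corelm, and Sylval, Qorsab is earned (B4).
With Corelm and Qorsab, Gorren is earned (B1).
With Liowyn and Gorren, Orbsel is earned (B2).
Zelash would need Belvor (B6), but Belvor is never earned.
Orbsel: reached.
Belvor would need Gorren, Zelash, and Sylval (B3), but Zelash is never earned.
Gorren: reached.
No rule produces Ashpax, and it is not given.
Reached: Orbsel and Gorren — 2 of the 5.

2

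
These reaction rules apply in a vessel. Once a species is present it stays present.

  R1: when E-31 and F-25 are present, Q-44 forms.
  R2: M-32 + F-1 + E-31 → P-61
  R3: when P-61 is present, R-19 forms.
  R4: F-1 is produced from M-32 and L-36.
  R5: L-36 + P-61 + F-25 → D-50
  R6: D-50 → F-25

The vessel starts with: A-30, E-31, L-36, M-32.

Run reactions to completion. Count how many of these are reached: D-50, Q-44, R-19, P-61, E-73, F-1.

M-32 and L-36 present → F-1 forms (R4).
M-32, F-1, and E-31 present → P-61 forms (R2).
P-61 present → R-19 forms (R3).
D-50 would need L-36, P-61, and F-25 (R5), but F-25 never forms.
Q-44 would need E-31 and F-25 (R1), but F-25 never forms.
R-19: reached.
P-61: reached.
No rule produces E-73, and it is not given.
F-1: reached.
Reached: R-19, P-61, and F-1 — 3 of the 6.

3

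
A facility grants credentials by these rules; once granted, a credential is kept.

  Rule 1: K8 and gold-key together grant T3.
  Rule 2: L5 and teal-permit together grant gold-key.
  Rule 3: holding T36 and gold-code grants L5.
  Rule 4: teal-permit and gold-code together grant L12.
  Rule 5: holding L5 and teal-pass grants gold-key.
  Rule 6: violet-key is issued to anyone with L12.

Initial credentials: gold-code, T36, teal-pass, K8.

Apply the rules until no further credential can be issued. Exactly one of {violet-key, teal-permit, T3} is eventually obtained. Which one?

T3

Holding T36 and gold-code grants L5 (Rule 3).
Holding L5 and teal-pass grants gold-key (Rule 5).
Holding K8 and gold-key grants T3 (Rule 1).
No rule produces teal-permit, and it is not given. violet-key would need L12 (Rule 6), but L12 is never granted.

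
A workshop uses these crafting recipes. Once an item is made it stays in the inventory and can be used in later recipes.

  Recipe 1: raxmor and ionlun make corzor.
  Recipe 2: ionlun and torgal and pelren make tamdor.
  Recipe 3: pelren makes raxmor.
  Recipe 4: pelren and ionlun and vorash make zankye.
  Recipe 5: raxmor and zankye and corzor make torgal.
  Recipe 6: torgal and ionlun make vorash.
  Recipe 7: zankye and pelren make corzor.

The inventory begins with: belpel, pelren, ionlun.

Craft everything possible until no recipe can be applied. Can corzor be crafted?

Yes

Using Recipe 3, pelren makes raxmor.
Using Recipe 1, raxmor and ionlun make corzor.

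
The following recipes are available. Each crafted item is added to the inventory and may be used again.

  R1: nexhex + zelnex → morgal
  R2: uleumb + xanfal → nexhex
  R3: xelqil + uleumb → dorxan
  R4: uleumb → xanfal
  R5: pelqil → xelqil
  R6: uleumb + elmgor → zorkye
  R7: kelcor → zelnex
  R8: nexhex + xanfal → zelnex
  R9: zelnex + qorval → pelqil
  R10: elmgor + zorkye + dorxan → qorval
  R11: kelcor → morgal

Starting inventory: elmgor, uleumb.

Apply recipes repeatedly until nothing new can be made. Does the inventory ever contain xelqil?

xelqil would need pelqil (R5), but pelqil is never obtained.

No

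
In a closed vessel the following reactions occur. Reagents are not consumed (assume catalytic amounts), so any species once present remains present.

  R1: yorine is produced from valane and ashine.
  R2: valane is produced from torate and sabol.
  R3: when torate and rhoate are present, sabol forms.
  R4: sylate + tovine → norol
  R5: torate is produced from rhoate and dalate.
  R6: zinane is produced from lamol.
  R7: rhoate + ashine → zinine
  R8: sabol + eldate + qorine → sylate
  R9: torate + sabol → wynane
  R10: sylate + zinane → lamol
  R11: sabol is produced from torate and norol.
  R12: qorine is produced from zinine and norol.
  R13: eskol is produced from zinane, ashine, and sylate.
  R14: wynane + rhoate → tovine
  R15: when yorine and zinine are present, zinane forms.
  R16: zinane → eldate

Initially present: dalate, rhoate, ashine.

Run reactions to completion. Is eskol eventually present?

No

eskol would need zinane, ashine, and sylate (R13), but sylate never forms.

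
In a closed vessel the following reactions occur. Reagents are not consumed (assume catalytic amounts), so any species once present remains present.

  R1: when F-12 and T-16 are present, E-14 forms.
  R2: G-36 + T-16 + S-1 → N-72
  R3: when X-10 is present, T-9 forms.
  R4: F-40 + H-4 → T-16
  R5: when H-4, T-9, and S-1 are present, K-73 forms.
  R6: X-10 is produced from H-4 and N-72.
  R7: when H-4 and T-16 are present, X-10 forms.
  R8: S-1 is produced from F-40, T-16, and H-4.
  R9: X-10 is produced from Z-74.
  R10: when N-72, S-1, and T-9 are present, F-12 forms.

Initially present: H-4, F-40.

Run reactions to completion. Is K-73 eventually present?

F-40 and H-4 present → T-16 forms (R4).
F-40, T-16, and H-4 present → S-1 forms (R8).
H-4 and T-16 present → X-10 forms (R7).
X-10 present → T-9 forms (R3).
H-4, T-9, and S-1 present → K-73 forms (R5).

Yes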